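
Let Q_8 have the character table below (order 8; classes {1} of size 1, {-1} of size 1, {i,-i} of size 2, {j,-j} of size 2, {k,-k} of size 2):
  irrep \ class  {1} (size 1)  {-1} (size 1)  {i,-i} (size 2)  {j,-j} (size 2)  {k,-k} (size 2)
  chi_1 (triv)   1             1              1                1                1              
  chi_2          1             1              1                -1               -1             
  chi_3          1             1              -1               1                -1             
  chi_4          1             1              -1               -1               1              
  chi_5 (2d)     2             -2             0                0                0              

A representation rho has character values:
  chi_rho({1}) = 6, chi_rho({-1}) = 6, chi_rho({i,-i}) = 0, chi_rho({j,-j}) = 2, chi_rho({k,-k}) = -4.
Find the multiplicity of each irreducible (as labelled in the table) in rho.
Multiplicities: chi_1: 1, chi_2: 2, chi_3: 3, chi_4: 0, chi_5: 0.

Proof sketch: Use <chi_rho, chi> = (1/|G|) sum_C |C| * chi_rho(C) * conj(chi(C)) with |G| = 8 for each irreducible chi in the table:
  <chi_rho, chi_1> = (1/8)[1*(6)*conj(1) + 1*(6)*conj(1) + 2*(0)*conj(1) + 2*(2)*conj(1) + 2*(-4)*conj(1)]
      = (1/8)[(6) + (6) + (0) + (4) + (-8)] = 8/8 = 1
  <chi_rho, chi_2> = (1/8)[1*(6)*conj(1) + 1*(6)*conj(1) + 2*(0)*conj(1) + 2*(2)*conj(-1) + 2*(-4)*conj(-1)]
      = (1/8)[(6) + (6) + (0) + (-4) + (8)] = 16/8 = 2
  <chi_rho, chi_3> = (1/8)[1*(6)*conj(1) + 1*(6)*conj(1) + 2*(0)*conj(-1) + 2*(2)*conj(1) + 2*(-4)*conj(-1)]
      = (1/8)[(6) + (6) + (0) + (4) + (8)] = 24/8 = 3
  <chi_rho, chi_4> = (1/8)[1*(6)*conj(1) + 1*(6)*conj(1) + 2*(0)*conj(-1) + 2*(2)*conj(-1) + 2*(-4)*conj(1)]
      = (1/8)[(6) + (6) + (0) + (-4) + (-8)] = 0/8 = 0
  <chi_rho, chi_5> = (1/8)[1*(6)*conj(2) + 1*(6)*conj(-2) + 2*(0)*conj(0) + 2*(2)*conj(0) + 2*(-4)*conj(0)]
      = (1/8)[(12) + (-12) + (0) + (0) + (0)] = 0/8 = 0
Dimension check: dim(rho) = sum (mult * dim) = 1*1 + 2*1 + 3*1 + 0*1 + 0*2 = 6 = chi_rho(e) = 6.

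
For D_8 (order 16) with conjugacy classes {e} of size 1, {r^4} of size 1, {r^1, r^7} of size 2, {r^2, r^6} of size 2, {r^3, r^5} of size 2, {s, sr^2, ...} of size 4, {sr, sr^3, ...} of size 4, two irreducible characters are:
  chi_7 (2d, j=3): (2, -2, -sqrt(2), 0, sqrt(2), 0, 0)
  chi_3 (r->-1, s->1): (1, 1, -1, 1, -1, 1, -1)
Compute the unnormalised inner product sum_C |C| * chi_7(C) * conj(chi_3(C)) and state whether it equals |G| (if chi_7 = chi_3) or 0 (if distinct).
Sum = 0; so <chi_7, chi_3> = 0 (distinct irreducibles are orthogonal).

Proof sketch: Compute term by term over conjugacy classes (|C| * chi_7(C) * conj(chi_3(C))):
  1*(2)*conj(1) + 1*(-2)*conj(1) + 2*(-sqrt(2))*conj(-1) + 2*(0)*conj(1) + 2*(sqrt(2))*conj(-1) + 4*(0)*conj(1) + 4*(0)*conj(-1)
  = (2) + (-2) + (2*sqrt(2)) + (0) + (-2*sqrt(2)) + (0) + (0)
  = 0.
Dividing by |G| = 16 gives 0/16 = 0, matching the row-orthogonality relation <chi_7, chi_3> = [chi_7 = chi_3].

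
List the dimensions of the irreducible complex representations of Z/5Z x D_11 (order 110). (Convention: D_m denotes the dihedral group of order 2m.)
Dimensions: 1, 1, 1, 1, 1, 1, 1, 1, 1, 1, 2, 2, 2, 2, 2, 2, 2, 2, 2, 2, 2, 2, 2, 2, 2, 2, 2, 2, 2, 2, 2, 2, 2, 2, 2

Working: There are 35 irreducibles (= number of conjugacy classes). Their dimensions d_i satisfy sum d_i^2 = |G| = 110: 1 + 1 + 1 + 1 + 1 + 1 + 1 + 1 + 1 + 1 + 4 + 4 + 4 + 4 + 4 + 4 + 4 + 4 + 4 + 4 + 4 + 4 + 4 + 4 + 4 + 4 + 4 + 4 + 4 + 4 + 4 + 4 + 4 + 4 + 4 = 110. (For the product with Z/5Z: each of the 5 1-dim characters of Z/5Z tensors with each irrep of D_11, giving 5 copies of each D_11-dimension.)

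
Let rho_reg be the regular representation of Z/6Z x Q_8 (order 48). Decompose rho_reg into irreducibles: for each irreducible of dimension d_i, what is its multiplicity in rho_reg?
Each irreducible V_i of dimension d_i appears with multiplicity d_i, i.e. rho_reg = (direct sum over all irreducibles V_i) d_i V_i. The irreducible dimensions for Z/6Z x Q_8 are 1, 1, 1, 1, 1, 1, 1, 1, 1, 1, 1, 1, 1, 1, 1, 1, 1, 1, 1, 1, 1, 1, 1, 1, 2, 2, 2, 2, 2, 2: 24 irreducibles of dimension 1, each with multiplicity 1; 6 irreducibles of dimension 2, each with multiplicity 2. Total dimension 24*1*1 + 6*2*2 = 48 = |G|.

Explanation: General theorem: in the regular representation of a finite group G, each irreducible appears with multiplicity equal to its dimension. Check: dim(rho_reg) = sum d_i^2 = 1 + 1 + 1 + 1 + 1 + 1 + 1 + 1 + 1 + 1 + 1 + 1 + 1 + 1 + 1 + 1 + 1 + 1 + 1 + 1 + 1 + 1 + 1 + 1 + 4 + 4 + 4 + 4 + 4 + 4 = 48 = |G|.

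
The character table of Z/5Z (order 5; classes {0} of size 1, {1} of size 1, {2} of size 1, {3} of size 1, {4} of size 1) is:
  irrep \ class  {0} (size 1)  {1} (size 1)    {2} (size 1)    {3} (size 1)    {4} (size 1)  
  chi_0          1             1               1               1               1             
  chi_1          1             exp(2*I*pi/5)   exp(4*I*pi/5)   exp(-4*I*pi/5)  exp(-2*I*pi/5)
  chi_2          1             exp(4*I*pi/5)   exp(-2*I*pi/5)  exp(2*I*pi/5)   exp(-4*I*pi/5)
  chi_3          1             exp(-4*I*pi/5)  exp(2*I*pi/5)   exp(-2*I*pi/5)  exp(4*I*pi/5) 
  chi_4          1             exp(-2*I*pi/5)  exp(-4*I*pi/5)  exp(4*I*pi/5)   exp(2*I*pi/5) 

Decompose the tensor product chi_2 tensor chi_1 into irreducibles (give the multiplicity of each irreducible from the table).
chi_2 tensor chi_1 = chi_3 (all other irreducibles have multiplicity 0).

Details: The character of a tensor product is the pointwise product (chi_2 * chi_1)(C) = chi_2(C) * chi_1(C):
  {0}: (1)*(1), {1}: (exp(4*I*pi/5))*(exp(2*I*pi/5)), {2}: (exp(-2*I*pi/5))*(exp(4*I*pi/5)), {3}: (exp(2*I*pi/5))*(exp(-4*I*pi/5)), {4}: (exp(-4*I*pi/5))*(exp(-2*I*pi/5))
so (chi_2 * chi_1) takes values
  {0} -> 1, {1} -> exp(-4*I*pi/5), {2} -> exp(2*I*pi/5), {3} -> exp(-2*I*pi/5), {4} -> exp(4*I*pi/5).
Now take the inner product of this character with each irreducible chi from the table, <chi_2*chi_1, chi> = (1/5) sum_C |C| (chi_2*chi_1)(C) conj(chi(C)):
  <chi_2*chi_1, chi_0> = (1/5)[1*(1)*conj(1) + 1*(exp(-4*I*pi/5))*conj(1) + 1*(exp(2*I*pi/5))*conj(1) + 1*(exp(-2*I*pi/5))*conj(1) + 1*(exp(4*I*pi/5))*conj(1)]
      = (1/5)[(1) + (exp(-4*I*pi/5)) + (exp(2*I*pi/5)) + (exp(-2*I*pi/5)) + (exp(4*I*pi/5))] = 0/5 = 0
  <chi_2*chi_1, chi_1> = (1/5)[1*(1)*conj(1) + 1*(exp(-4*I*pi/5))*conj(exp(2*I*pi/5)) + 1*(exp(2*I*pi/5))*conj(exp(4*I*pi/5)) + 1*(exp(-2*I*pi/5))*conj(exp(-4*I*pi/5)) + 1*(exp(4*I*pi/5))*conj(exp(-2*I*pi/5))]
      = (1/5)[(1) + (exp(4*I*pi/5)) + (exp(-2*I*pi/5)) + (exp(2*I*pi/5)) + (exp(-4*I*pi/5))] = 0/5 = 0
  <chi_2*chi_1, chi_2> = (1/5)[1*(1)*conj(1) + 1*(exp(-4*I*pi/5))*conj(exp(4*I*pi/5)) + 1*(exp(2*I*pi/5))*conj(exp(-2*I*pi/5)) + 1*(exp(-2*I*pi/5))*conj(exp(2*I*pi/5)) + 1*(exp(4*I*pi/5))*conj(exp(-4*I*pi/5))]
      = (1/5)[(1) + (exp(2*I*pi/5)) + (exp(4*I*pi/5)) + (exp(-4*I*pi/5)) + (exp(-2*I*pi/5))] = 0/5 = 0
  <chi_2*chi_1, chi_3> = (1/5)[1*(1)*conj(1) + 1*(exp(-4*I*pi/5))*conj(exp(-4*I*pi/5)) + 1*(exp(2*I*pi/5))*conj(exp(2*I*pi/5)) + 1*(exp(-2*I*pi/5))*conj(exp(-2*I*pi/5)) + 1*(exp(4*I*pi/5))*conj(exp(4*I*pi/5))]
      = (1/5)[(1) + (1) + (1) + (1) + (1)] = 5/5 = 1
  <chi_2*chi_1, chi_4> = (1/5)[1*(1)*conj(1) + 1*(exp(-4*I*pi/5))*conj(exp(-2*I*pi/5)) + 1*(exp(2*I*pi/5))*conj(exp(-4*I*pi/5)) + 1*(exp(-2*I*pi/5))*conj(exp(4*I*pi/5)) + 1*(exp(4*I*pi/5))*conj(exp(2*I*pi/5))]
      = (1/5)[(1) + (exp(-2*I*pi/5)) + (exp(-4*I*pi/5)) + (exp(4*I*pi/5)) + (exp(2*I*pi/5))] = 0/5 = 0
(Exp terms are combined using exp(i*s)*conj(exp(i*t)) = exp(i*(s-t)), and sums of them are collapsed using the identity that for every m > 1 the m distinct m-th roots of unity sum to 0, e.g. 1 + exp(2*I*pi/3) + exp(-2*I*pi/3) = 0.)
Hence the multiplicities are chi_3: 1. Dimension check: dim(chi_2)*dim(chi_1) = 1*1 = 1 and sum (mult * dim) = 1*1 = 1.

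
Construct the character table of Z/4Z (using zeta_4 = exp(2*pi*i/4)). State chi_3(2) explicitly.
Character table of Z/4Z (irreps indexed chi_0,...,chi_3 with chi_k(m) = zeta_4^(k*m), zeta_4 = exp(2*pi*i/4)):
  irrep \ class  {0} (size 1)  {1} (size 1)  {2} (size 1)  {3} (size 1)
  chi_0          1             1             1             1           
  chi_1          1             I             -1            -I          
  chi_2          1             -1            1             -1          
  chi_3          1             -I            -1            I           

Spot check: chi_3(2) = zeta_4^(3*2) = zeta_4^6 = -1.

Justification: Z/4Z is abelian, so all 4 irreducible complex representations are 1-dimensional. They are given by chi_k(m) = zeta_4^(k*m) for k = 0,...,3. Row orthogonality: sum_m chi_k(m) conj(chi_l(m)) = 4 * [k = l].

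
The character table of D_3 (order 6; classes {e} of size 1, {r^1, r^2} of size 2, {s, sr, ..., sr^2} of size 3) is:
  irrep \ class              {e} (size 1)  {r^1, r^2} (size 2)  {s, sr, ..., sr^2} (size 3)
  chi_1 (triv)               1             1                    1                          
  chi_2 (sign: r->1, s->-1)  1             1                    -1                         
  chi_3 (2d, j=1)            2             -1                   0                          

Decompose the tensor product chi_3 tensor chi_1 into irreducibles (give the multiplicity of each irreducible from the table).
chi_3 tensor chi_1 = chi_3 (all other irreducibles have multiplicity 0).

Explanation: The character of a tensor product is the pointwise product (chi_3 * chi_1)(C) = chi_3(C) * chi_1(C):
  {e}: (2)*(1), {r^1, r^2}: (-1)*(1), {s, sr, ..., sr^2}: (0)*(1)
so (chi_3 * chi_1) takes values
  {e} -> 2, {r^1, r^2} -> -1, {s, sr, ..., sr^2} -> 0.
Now take the inner product of this character with each irreducible chi from the table, <chi_3*chi_1, chi> = (1/6) sum_C |C| (chi_3*chi_1)(C) conj(chi(C)):
  <chi_3*chi_1, chi_1> = (1/6)[1*(2)*conj(1) + 2*(-1)*conj(1) + 3*(0)*conj(1)]
      = (1/6)[(2) + (-2) + (0)] = 0/6 = 0
  <chi_3*chi_1, chi_2> = (1/6)[1*(2)*conj(1) + 2*(-1)*conj(1) + 3*(0)*conj(-1)]
      = (1/6)[(2) + (-2) + (0)] = 0/6 = 0
  <chi_3*chi_1, chi_3> = (1/6)[1*(2)*conj(2) + 2*(-1)*conj(-1) + 3*(0)*conj(0)]
      = (1/6)[(4) + (2) + (0)] = 6/6 = 1
Hence the multiplicities are chi_3: 1. Dimension check: dim(chi_3)*dim(chi_1) = 2*1 = 2 and sum (mult * dim) = 1*2 = 2.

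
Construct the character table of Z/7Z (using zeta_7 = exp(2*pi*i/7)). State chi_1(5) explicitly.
Character table of Z/7Z (irreps indexed chi_0,...,chi_6 with chi_k(m) = zeta_7^(k*m), zeta_7 = exp(2*pi*i/7)):
  irrep \ class  {0} (size 1)  {1} (size 1)    {2} (size 1)    {3} (size 1)    {4} (size 1)    {5} (size 1)    {6} (size 1)  
  chi_0          1             1               1               1               1               1               1             
  chi_1          1             exp(2*I*pi/7)   exp(4*I*pi/7)   exp(6*I*pi/7)   exp(-6*I*pi/7)  exp(-4*I*pi/7)  exp(-2*I*pi/7)
  chi_2          1             exp(4*I*pi/7)   exp(-6*I*pi/7)  exp(-2*I*pi/7)  exp(2*I*pi/7)   exp(6*I*pi/7)   exp(-4*I*pi/7)
  chi_3          1             exp(6*I*pi/7)   exp(-2*I*pi/7)  exp(4*I*pi/7)   exp(-4*I*pi/7)  exp(2*I*pi/7)   exp(-6*I*pi/7)
  chi_4          1             exp(-6*I*pi/7)  exp(2*I*pi/7)   exp(-4*I*pi/7)  exp(4*I*pi/7)   exp(-2*I*pi/7)  exp(6*I*pi/7) 
  chi_5          1             exp(-4*I*pi/7)  exp(6*I*pi/7)   exp(2*I*pi/7)   exp(-2*I*pi/7)  exp(-6*I*pi/7)  exp(4*I*pi/7) 
  chi_6          1             exp(-2*I*pi/7)  exp(-4*I*pi/7)  exp(-6*I*pi/7)  exp(6*I*pi/7)   exp(4*I*pi/7)   exp(2*I*pi/7) 

Spot check: chi_1(5) = zeta_7^(1*5) = zeta_7^5 = exp(-4*I*pi/7).

Justification: Z/7Z is abelian, so all 7 irreducible complex representations are 1-dimensional. They are given by chi_k(m) = zeta_7^(k*m) for k = 0,...,6. Row orthogonality: sum_m chi_k(m) conj(chi_l(m)) = 7 * [k = l].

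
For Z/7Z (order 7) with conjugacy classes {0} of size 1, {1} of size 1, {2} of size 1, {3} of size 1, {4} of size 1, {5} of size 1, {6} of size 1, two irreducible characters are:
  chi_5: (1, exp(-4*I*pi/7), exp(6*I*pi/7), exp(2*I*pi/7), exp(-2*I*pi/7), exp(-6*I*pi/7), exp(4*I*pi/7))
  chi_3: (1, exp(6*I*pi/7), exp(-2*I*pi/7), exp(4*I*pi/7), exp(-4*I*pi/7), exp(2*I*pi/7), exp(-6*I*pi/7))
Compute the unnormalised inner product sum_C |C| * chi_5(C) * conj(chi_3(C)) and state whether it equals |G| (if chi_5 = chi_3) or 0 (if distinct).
Sum = 0; so <chi_5, chi_3> = 0 (distinct irreducibles are orthogonal).

Working: Compute term by term over conjugacy classes (|C| * chi_5(C) * conj(chi_3(C))):
  1*(1)*conj(1) + 1*(exp(-4*I*pi/7))*conj(exp(6*I*pi/7)) + 1*(exp(6*I*pi/7))*conj(exp(-2*I*pi/7)) + 1*(exp(2*I*pi/7))*conj(exp(4*I*pi/7)) + 1*(exp(-2*I*pi/7))*conj(exp(-4*I*pi/7)) + 1*(exp(-6*I*pi/7))*conj(exp(2*I*pi/7)) + 1*(exp(4*I*pi/7))*conj(exp(-6*I*pi/7))
  = (1) + (exp(4*I*pi/7)) + (exp(-6*I*pi/7)) + (exp(-2*I*pi/7)) + (exp(2*I*pi/7)) + (exp(6*I*pi/7)) + (exp(-4*I*pi/7))
  = 0.
(Exp terms are combined using exp(i*s)*conj(exp(i*t)) = exp(i*(s-t)), and sums of them are collapsed using the identity that for every m > 1 the m distinct m-th roots of unity sum to 0, e.g. 1 + exp(2*I*pi/3) + exp(-2*I*pi/3) = 0.)
Dividing by |G| = 7 gives 0/7 = 0, matching the row-orthogonality relation <chi_5, chi_3> = [chi_5 = chi_3].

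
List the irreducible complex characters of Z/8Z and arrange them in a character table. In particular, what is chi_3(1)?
Character table of Z/8Z (irreps indexed chi_0,...,chi_7 with chi_k(m) = zeta_8^(k*m), zeta_8 = exp(2*pi*i/8)):
  irrep \ class  {0} (size 1)  {1} (size 1)    {2} (size 1)  {3} (size 1)    {4} (size 1)  {5} (size 1)    {6} (size 1)  {7} (size 1)  
  chi_0          1             1               1             1               1             1               1             1             
  chi_1          1             exp(I*pi/4)     I             exp(3*I*pi/4)   -1            exp(-3*I*pi/4)  -I            exp(-I*pi/4)  
  chi_2          1             I               -1            -I              1             I               -1            -I            
  chi_3          1             exp(3*I*pi/4)   -I            exp(I*pi/4)     -1            exp(-I*pi/4)    I             exp(-3*I*pi/4)
  chi_4          1             -1              1             -1              1             -1              1             -1            
  chi_5          1             exp(-3*I*pi/4)  I             exp(-I*pi/4)    -1            exp(I*pi/4)     -I            exp(3*I*pi/4) 
  chi_6          1             -I              -1            I               1             -I              -1            I             
  chi_7          1             exp(-I*pi/4)    -I            exp(-3*I*pi/4)  -1            exp(3*I*pi/4)   I             exp(I*pi/4)   

Spot check: chi_3(1) = zeta_8^(3*1) = zeta_8^3 = exp(3*I*pi/4).

Working: Z/8Z is abelian, so all 8 irreducible complex representations are 1-dimensional. They are given by chi_k(m) = zeta_8^(k*m) for k = 0,...,7. Row orthogonality: sum_m chi_k(m) conj(chi_l(m)) = 8 * [k = l].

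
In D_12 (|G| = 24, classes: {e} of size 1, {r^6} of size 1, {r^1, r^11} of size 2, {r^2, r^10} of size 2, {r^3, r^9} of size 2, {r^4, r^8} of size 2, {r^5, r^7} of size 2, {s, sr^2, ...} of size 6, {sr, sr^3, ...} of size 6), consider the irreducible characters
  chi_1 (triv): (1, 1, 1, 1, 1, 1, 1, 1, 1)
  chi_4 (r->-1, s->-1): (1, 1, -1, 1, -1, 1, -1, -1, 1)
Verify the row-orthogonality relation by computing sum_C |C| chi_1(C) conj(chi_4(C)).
Sum = 0; so <chi_1, chi_4> = 0 (distinct irreducibles are orthogonal).

Explanation: Compute term by term over conjugacy classes (|C| * chi_1(C) * conj(chi_4(C))):
  1*(1)*conj(1) + 1*(1)*conj(1) + 2*(1)*conj(-1) + 2*(1)*conj(1) + 2*(1)*conj(-1) + 2*(1)*conj(1) + 2*(1)*conj(-1) + 6*(1)*conj(-1) + 6*(1)*conj(1)
  = (1) + (1) + (-2) + (2) + (-2) + (2) + (-2) + (-6) + (6)
  = 0.
Dividing by |G| = 24 gives 0/24 = 0, matching the row-orthogonality relation <chi_1, chi_4> = [chi_1 = chi_4].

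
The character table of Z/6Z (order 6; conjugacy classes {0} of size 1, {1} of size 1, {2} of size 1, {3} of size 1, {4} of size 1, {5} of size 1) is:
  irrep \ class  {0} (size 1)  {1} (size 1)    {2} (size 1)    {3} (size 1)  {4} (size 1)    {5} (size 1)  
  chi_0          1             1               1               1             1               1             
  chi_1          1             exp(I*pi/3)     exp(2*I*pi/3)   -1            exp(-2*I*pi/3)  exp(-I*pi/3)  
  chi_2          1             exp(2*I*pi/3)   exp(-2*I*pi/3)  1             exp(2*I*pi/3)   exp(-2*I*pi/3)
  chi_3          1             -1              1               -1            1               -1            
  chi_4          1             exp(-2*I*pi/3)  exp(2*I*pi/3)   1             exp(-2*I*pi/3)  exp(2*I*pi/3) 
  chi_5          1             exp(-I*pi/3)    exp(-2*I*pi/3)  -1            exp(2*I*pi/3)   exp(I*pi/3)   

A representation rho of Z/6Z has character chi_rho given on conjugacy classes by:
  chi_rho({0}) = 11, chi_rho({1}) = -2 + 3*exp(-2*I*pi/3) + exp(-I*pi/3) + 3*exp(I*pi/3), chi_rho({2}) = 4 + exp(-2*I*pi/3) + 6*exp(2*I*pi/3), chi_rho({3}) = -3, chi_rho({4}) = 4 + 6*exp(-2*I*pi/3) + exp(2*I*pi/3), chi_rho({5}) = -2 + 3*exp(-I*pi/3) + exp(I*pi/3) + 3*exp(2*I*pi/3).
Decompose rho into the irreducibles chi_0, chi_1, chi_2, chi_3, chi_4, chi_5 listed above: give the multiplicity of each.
Multiplicities: chi_0: 1, chi_1: 3, chi_2: 0, chi_3: 3, chi_4: 3, chi_5: 1.

Explanation: Use <chi_rho, chi> = (1/|G|) sum_C |C| * chi_rho(C) * conj(chi(C)) with |G| = 6 for each irreducible chi in the table:
  <chi_rho, chi_0> = (1/6)[1*(11)*conj(1) + 1*(-2 + 3*exp(-2*I*pi/3) + exp(-I*pi/3) + 3*exp(I*pi/3))*conj(1) + 1*(4 + exp(-2*I*pi/3) + 6*exp(2*I*pi/3))*conj(1) + 1*(-3)*conj(1) + 1*(4 + 6*exp(-2*I*pi/3) + exp(2*I*pi/3))*conj(1) + 1*(-2 + 3*exp(-I*pi/3) + exp(I*pi/3) + 3*exp(2*I*pi/3))*conj(1)]
      = (1/6)[(11) + (-2 + 3*exp(-2*I*pi/3) + exp(-I*pi/3) + 3*exp(I*pi/3)) + (4 + exp(-2*I*pi/3) + 6*exp(2*I*pi/3)) + (-3) + (4 + 6*exp(-2*I*pi/3) + exp(2*I*pi/3)) + (-2 + 3*exp(-I*pi/3) + exp(I*pi/3) + 3*exp(2*I*pi/3))] = 6/6 = 1
  <chi_rho, chi_1> = (1/6)[1*(11)*conj(1) + 1*(-2 + 3*exp(-2*I*pi/3) + exp(-I*pi/3) + 3*exp(I*pi/3))*conj(exp(I*pi/3)) + 1*(4 + exp(-2*I*pi/3) + 6*exp(2*I*pi/3))*conj(exp(2*I*pi/3)) + 1*(-3)*conj(-1) + 1*(4 + 6*exp(-2*I*pi/3) + exp(2*I*pi/3))*conj(exp(-2*I*pi/3)) + 1*(-2 + 3*exp(-I*pi/3) + exp(I*pi/3) + 3*exp(2*I*pi/3))*conj(exp(-I*pi/3))]
      = (1/6)[(11) + (exp(-2*I*pi/3) - 2*exp(-I*pi/3)) + (6 + 4*exp(-2*I*pi/3) + exp(2*I*pi/3)) + (3) + (6 + exp(-2*I*pi/3) + 4*exp(2*I*pi/3)) + (-2*exp(I*pi/3) + exp(2*I*pi/3))] = 18/6 = 3
  <chi_rho, chi_2> = (1/6)[1*(11)*conj(1) + 1*(-2 + 3*exp(-2*I*pi/3) + exp(-I*pi/3) + 3*exp(I*pi/3))*conj(exp(2*I*pi/3)) + 1*(4 + exp(-2*I*pi/3) + 6*exp(2*I*pi/3))*conj(exp(-2*I*pi/3)) + 1*(-3)*conj(1) + 1*(4 + 6*exp(-2*I*pi/3) + exp(2*I*pi/3))*conj(exp(2*I*pi/3)) + 1*(-2 + 3*exp(-I*pi/3) + exp(I*pi/3) + 3*exp(2*I*pi/3))*conj(exp(-2*I*pi/3))]
      = (1/6)[(11) + (-1 + 3*exp(-I*pi/3) - 2*exp(-2*I*pi/3) + 3*exp(2*I*pi/3)) + (1 + 6*exp(-2*I*pi/3) + 4*exp(2*I*pi/3)) + (-3) + (1 + 4*exp(-2*I*pi/3) + 6*exp(2*I*pi/3)) + (-1 + 3*exp(-2*I*pi/3) - 2*exp(2*I*pi/3) + 3*exp(I*pi/3))] = 0/6 = 0
  <chi_rho, chi_3> = (1/6)[1*(11)*conj(1) + 1*(-2 + 3*exp(-2*I*pi/3) + exp(-I*pi/3) + 3*exp(I*pi/3))*conj(-1) + 1*(4 + exp(-2*I*pi/3) + 6*exp(2*I*pi/3))*conj(1) + 1*(-3)*conj(-1) + 1*(4 + 6*exp(-2*I*pi/3) + exp(2*I*pi/3))*conj(1) + 1*(-2 + 3*exp(-I*pi/3) + exp(I*pi/3) + 3*exp(2*I*pi/3))*conj(-1)]
      = (1/6)[(11) + (2 - 3*exp(I*pi/3) - exp(-I*pi/3) - 3*exp(-2*I*pi/3)) + (4 + exp(-2*I*pi/3) + 6*exp(2*I*pi/3)) + (3) + (4 + 6*exp(-2*I*pi/3) + exp(2*I*pi/3)) + (2 - 3*exp(2*I*pi/3) - exp(I*pi/3) - 3*exp(-I*pi/3))] = 18/6 = 3
  <chi_rho, chi_4> = (1/6)[1*(11)*conj(1) + 1*(-2 + 3*exp(-2*I*pi/3) + exp(-I*pi/3) + 3*exp(I*pi/3))*conj(exp(-2*I*pi/3)) + 1*(4 + exp(-2*I*pi/3) + 6*exp(2*I*pi/3))*conj(exp(2*I*pi/3)) + 1*(-3)*conj(1) + 1*(4 + 6*exp(-2*I*pi/3) + exp(2*I*pi/3))*conj(exp(-2*I*pi/3)) + 1*(-2 + 3*exp(-I*pi/3) + exp(I*pi/3) + 3*exp(2*I*pi/3))*conj(exp(2*I*pi/3))]
      = (1/6)[(11) + (-2*exp(2*I*pi/3) + exp(I*pi/3)) + (6 + 4*exp(-2*I*pi/3) + exp(2*I*pi/3)) + (-3) + (6 + exp(-2*I*pi/3) + 4*exp(2*I*pi/3)) + (exp(-I*pi/3) - 2*exp(-2*I*pi/3))] = 18/6 = 3
  <chi_rho, chi_5> = (1/6)[1*(11)*conj(1) + 1*(-2 + 3*exp(-2*I*pi/3) + exp(-I*pi/3) + 3*exp(I*pi/3))*conj(exp(-I*pi/3)) + 1*(4 + exp(-2*I*pi/3) + 6*exp(2*I*pi/3))*conj(exp(-2*I*pi/3)) + 1*(-3)*conj(-1) + 1*(4 + 6*exp(-2*I*pi/3) + exp(2*I*pi/3))*conj(exp(2*I*pi/3)) + 1*(-2 + 3*exp(-I*pi/3) + exp(I*pi/3) + 3*exp(2*I*pi/3))*conj(exp(I*pi/3))]
      = (1/6)[(11) + (1 + 3*exp(-I*pi/3) - 2*exp(I*pi/3) + 3*exp(2*I*pi/3)) + (1 + 6*exp(-2*I*pi/3) + 4*exp(2*I*pi/3)) + (3) + (1 + 4*exp(-2*I*pi/3) + 6*exp(2*I*pi/3)) + (1 + 3*exp(-2*I*pi/3) - 2*exp(-I*pi/3) + 3*exp(I*pi/3))] = 6/6 = 1
(Exp terms are combined using exp(i*s)*conj(exp(i*t)) = exp(i*(s-t)), and sums of them are collapsed using the identity that for every m > 1 the m distinct m-th roots of unity sum to 0, e.g. 1 + exp(2*I*pi/3) + exp(-2*I*pi/3) = 0.)
Dimension check: dim(rho) = sum (mult * dim) = 1*1 + 3*1 + 0*1 + 3*1 + 3*1 + 1*1 = 11 = chi_rho(e) = 11.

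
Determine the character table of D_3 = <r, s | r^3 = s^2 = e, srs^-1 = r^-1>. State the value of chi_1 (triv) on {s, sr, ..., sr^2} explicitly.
Conjugacy classes: {e} of size 1, {r^1, r^2} of size 2, {s, sr, ..., sr^2} of size 3.
Character table:
  irrep \ class              {e} (size 1)  {r^1, r^2} (size 2)  {s, sr, ..., sr^2} (size 3)
  chi_1 (triv)               1             1                    1                          
  chi_2 (sign: r->1, s->-1)  1             1                    -1                         
  chi_3 (2d, j=1)            2             -1                   0                          

Spot check: chi_1 (triv) on {s, sr, ..., sr^2} = 1.

Solution. D_3 has order 2*3 = 6 with 3 conjugacy classes, hence 3 irreducibles. Sum of squared dims 1 + 1 + 4 = 6 = |G|. Linear characters come from the abelianisation; the 2-dimensional irreps have character r^k -> 2*cos(2*pi*j*k/3), reflections -> 0.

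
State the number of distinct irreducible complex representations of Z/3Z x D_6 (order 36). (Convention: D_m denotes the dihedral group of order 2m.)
18

Derivation: The number of irreducible complex representations of a finite group equals its number of conjugacy classes. For a direct product, #classes(G x H) = #classes(G) * #classes(H). Z/3Z has 3 classes (abelian), D_6 has 6 classes, so 3 * 6 = 18, so Z/3Z x D_6 (order 36) has exactly 18 irreducible complex representations.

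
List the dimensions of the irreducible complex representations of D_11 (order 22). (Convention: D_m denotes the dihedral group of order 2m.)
Dimensions: 1, 1, 2, 2, 2, 2, 2

Why: There are 7 irreducibles (= number of conjugacy classes). Their dimensions d_i satisfy sum d_i^2 = |G| = 22: 1 + 1 + 4 + 4 + 4 + 4 + 4 = 22.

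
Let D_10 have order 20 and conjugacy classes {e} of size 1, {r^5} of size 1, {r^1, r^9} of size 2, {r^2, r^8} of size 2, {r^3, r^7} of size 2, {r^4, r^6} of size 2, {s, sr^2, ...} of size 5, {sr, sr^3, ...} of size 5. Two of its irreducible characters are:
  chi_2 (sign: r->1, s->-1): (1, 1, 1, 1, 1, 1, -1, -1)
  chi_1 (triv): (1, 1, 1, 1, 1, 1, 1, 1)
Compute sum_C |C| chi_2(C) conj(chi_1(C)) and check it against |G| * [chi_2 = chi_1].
Sum = 0; so <chi_2, chi_1> = 0 (distinct irreducibles are orthogonal).

Justification: Compute term by term over conjugacy classes (|C| * chi_2(C) * conj(chi_1(C))):
  1*(1)*conj(1) + 1*(1)*conj(1) + 2*(1)*conj(1) + 2*(1)*conj(1) + 2*(1)*conj(1) + 2*(1)*conj(1) + 5*(-1)*conj(1) + 5*(-1)*conj(1)
  = (1) + (1) + (2) + (2) + (2) + (2) + (-5) + (-5)
  = 0.
Dividing by |G| = 20 gives 0/20 = 0, matching the row-orthogonality relation <chi_2, chi_1> = [chi_2 = chi_1].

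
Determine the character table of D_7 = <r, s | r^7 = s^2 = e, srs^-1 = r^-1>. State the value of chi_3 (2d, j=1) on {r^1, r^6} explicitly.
Conjugacy classes: {e} of size 1, {r^1, r^6} of size 2, {r^2, r^5} of size 2, {r^3, r^4} of size 2, {s, sr, ..., sr^6} of size 7.
Character table:
  irrep \ class              {e} (size 1)  {r^1, r^6} (size 2)  {r^2, r^5} (size 2)  {r^3, r^4} (size 2)  {s, sr, ..., sr^6} (size 7)
  chi_1 (triv)               1             1                    1                    1                    1                          
  chi_2 (sign: r->1, s->-1)  1             1                    1                    1                    -1                         
  chi_3 (2d, j=1)            2             2*cos(2*pi/7)        -2*cos(3*pi/7)       -2*cos(pi/7)         0                          
  chi_4 (2d, j=2)            2             -2*cos(3*pi/7)       -2*cos(pi/7)         2*cos(2*pi/7)        0                          
  chi_5 (2d, j=3)            2             -2*cos(pi/7)         2*cos(2*pi/7)        -2*cos(3*pi/7)       0                          

Spot check: chi_3 (2d, j=1) on {r^1, r^6} = 2*cos(2*pi/7).

Why: D_7 has order 2*7 = 14 with 5 conjugacy classes, hence 5 irreducibles. Sum of squared dims 1 + 1 + 4 + 4 + 4 = 14 = |G|. Linear characters come from the abelianisation; the 2-dimensional irreps have character r^k -> 2*cos(2*pi*j*k/7), reflections -> 0.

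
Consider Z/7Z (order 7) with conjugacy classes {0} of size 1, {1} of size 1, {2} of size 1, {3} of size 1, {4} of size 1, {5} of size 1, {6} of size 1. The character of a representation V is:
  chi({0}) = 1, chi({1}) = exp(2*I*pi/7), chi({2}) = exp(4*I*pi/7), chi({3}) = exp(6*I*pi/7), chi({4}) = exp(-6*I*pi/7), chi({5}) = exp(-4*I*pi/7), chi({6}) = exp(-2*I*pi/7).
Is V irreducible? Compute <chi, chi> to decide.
Irreducible: <chi, chi> = 1.

Argument: <chi, chi> = (1/|G|) sum_C |C| * |chi(C)|^2 = (1/7)[1*|1|^2 + 1*|exp(2*I*pi/7)|^2 + 1*|exp(4*I*pi/7)|^2 + 1*|exp(6*I*pi/7)|^2 + 1*|exp(-6*I*pi/7)|^2 + 1*|exp(-4*I*pi/7)|^2 + 1*|exp(-2*I*pi/7)|^2]
  = (1/7)[(1) + (1) + (1) + (1) + (1) + (1) + (1)] = 7/7 = 1.
(Exp terms are combined using exp(i*s)*conj(exp(i*t)) = exp(i*(s-t)), and sums of them are collapsed using the identity that for every m > 1 the m distinct m-th roots of unity sum to 0, e.g. 1 + exp(2*I*pi/3) + exp(-2*I*pi/3) = 0.)
A character is irreducible iff <chi, chi> = 1, so this representation is irreducible.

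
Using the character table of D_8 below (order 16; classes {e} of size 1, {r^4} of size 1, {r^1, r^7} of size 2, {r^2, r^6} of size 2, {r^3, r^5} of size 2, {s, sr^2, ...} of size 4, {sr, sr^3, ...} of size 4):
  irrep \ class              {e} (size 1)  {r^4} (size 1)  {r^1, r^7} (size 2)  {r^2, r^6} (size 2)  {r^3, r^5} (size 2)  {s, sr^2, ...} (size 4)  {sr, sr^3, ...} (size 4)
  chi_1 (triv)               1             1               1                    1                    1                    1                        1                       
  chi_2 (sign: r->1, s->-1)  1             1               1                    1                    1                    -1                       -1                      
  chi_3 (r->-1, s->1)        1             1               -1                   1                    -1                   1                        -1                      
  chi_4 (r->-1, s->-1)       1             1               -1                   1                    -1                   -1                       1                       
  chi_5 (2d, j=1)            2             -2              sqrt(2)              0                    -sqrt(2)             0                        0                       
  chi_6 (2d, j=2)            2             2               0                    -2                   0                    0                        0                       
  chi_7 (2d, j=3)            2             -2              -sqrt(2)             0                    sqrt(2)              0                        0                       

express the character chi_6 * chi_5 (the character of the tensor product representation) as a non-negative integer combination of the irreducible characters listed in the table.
chi_6 tensor chi_5 = chi_5 + chi_7 (all other irreducibles have multiplicity 0).

Solution. The character of a tensor product is the pointwise product (chi_6 * chi_5)(C) = chi_6(C) * chi_5(C):
  {e}: (2)*(2), {r^4}: (2)*(-2), {r^1, r^7}: (0)*(sqrt(2)), {r^2, r^6}: (-2)*(0), {r^3, r^5}: (0)*(-sqrt(2)), {s, sr^2, ...}: (0)*(0), {sr, sr^3, ...}: (0)*(0)
so (chi_6 * chi_5) takes values
  {e} -> 4, {r^4} -> -4, {r^1, r^7} -> 0, {r^2, r^6} -> 0, {r^3, r^5} -> 0, {s, sr^2, ...} -> 0, {sr, sr^3, ...} -> 0.
Now take the inner product of this character with each irreducible chi from the table, <chi_6*chi_5, chi> = (1/16) sum_C |C| (chi_6*chi_5)(C) conj(chi(C)):
  <chi_6*chi_5, chi_1> = (1/16)[1*(4)*conj(1) + 1*(-4)*conj(1) + 2*(0)*conj(1) + 2*(0)*conj(1) + 2*(0)*conj(1) + 4*(0)*conj(1) + 4*(0)*conj(1)]
      = (1/16)[(4) + (-4) + (0) + (0) + (0) + (0) + (0)] = 0/16 = 0
  <chi_6*chi_5, chi_2> = (1/16)[1*(4)*conj(1) + 1*(-4)*conj(1) + 2*(0)*conj(1) + 2*(0)*conj(1) + 2*(0)*conj(1) + 4*(0)*conj(-1) + 4*(0)*conj(-1)]
      = (1/16)[(4) + (-4) + (0) + (0) + (0) + (0) + (0)] = 0/16 = 0
  <chi_6*chi_5, chi_3> = (1/16)[1*(4)*conj(1) + 1*(-4)*conj(1) + 2*(0)*conj(-1) + 2*(0)*conj(1) + 2*(0)*conj(-1) + 4*(0)*conj(1) + 4*(0)*conj(-1)]
      = (1/16)[(4) + (-4) + (0) + (0) + (0) + (0) + (0)] = 0/16 = 0
  <chi_6*chi_5, chi_4> = (1/16)[1*(4)*conj(1) + 1*(-4)*conj(1) + 2*(0)*conj(-1) + 2*(0)*conj(1) + 2*(0)*conj(-1) + 4*(0)*conj(-1) + 4*(0)*conj(1)]
      = (1/16)[(4) + (-4) + (0) + (0) + (0) + (0) + (0)] = 0/16 = 0
  <chi_6*chi_5, chi_5> = (1/16)[1*(4)*conj(2) + 1*(-4)*conj(-2) + 2*(0)*conj(sqrt(2)) + 2*(0)*conj(0) + 2*(0)*conj(-sqrt(2)) + 4*(0)*conj(0) + 4*(0)*conj(0)]
      = (1/16)[(8) + (8) + (0) + (0) + (0) + (0) + (0)] = 16/16 = 1
  <chi_6*chi_5, chi_6> = (1/16)[1*(4)*conj(2) + 1*(-4)*conj(2) + 2*(0)*conj(0) + 2*(0)*conj(-2) + 2*(0)*conj(0) + 4*(0)*conj(0) + 4*(0)*conj(0)]
      = (1/16)[(8) + (-8) + (0) + (0) + (0) + (0) + (0)] = 0/16 = 0
  <chi_6*chi_5, chi_7> = (1/16)[1*(4)*conj(2) + 1*(-4)*conj(-2) + 2*(0)*conj(-sqrt(2)) + 2*(0)*conj(0) + 2*(0)*conj(sqrt(2)) + 4*(0)*conj(0) + 4*(0)*conj(0)]
      = (1/16)[(8) + (8) + (0) + (0) + (0) + (0) + (0)] = 16/16 = 1
Hence the multiplicities are chi_5: 1, chi_7: 1. Dimension check: dim(chi_6)*dim(chi_5) = 2*2 = 4 and sum (mult * dim) = 1*2 + 1*2 = 4.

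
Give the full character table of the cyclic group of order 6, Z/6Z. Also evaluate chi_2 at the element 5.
Character table of Z/6Z (irreps indexed chi_0,...,chi_5 with chi_k(m) = zeta_6^(k*m), zeta_6 = exp(2*pi*i/6)):
  irrep \ class  {0} (size 1)  {1} (size 1)    {2} (size 1)    {3} (size 1)  {4} (size 1)    {5} (size 1)  
  chi_0          1             1               1               1             1               1             
  chi_1          1             exp(I*pi/3)     exp(2*I*pi/3)   -1            exp(-2*I*pi/3)  exp(-I*pi/3)  
  chi_2          1             exp(2*I*pi/3)   exp(-2*I*pi/3)  1             exp(2*I*pi/3)   exp(-2*I*pi/3)
  chi_3          1             -1              1               -1            1               -1            
  chi_4          1             exp(-2*I*pi/3)  exp(2*I*pi/3)   1             exp(-2*I*pi/3)  exp(2*I*pi/3) 
  chi_5          1             exp(-I*pi/3)    exp(-2*I*pi/3)  -1            exp(2*I*pi/3)   exp(I*pi/3)   

Spot check: chi_2(5) = zeta_6^(2*5) = zeta_6^10 = exp(-2*I*pi/3).

Derivation: Z/6Z is abelian, so all 6 irreducible complex representations are 1-dimensional. They are given by chi_k(m) = zeta_6^(k*m) for k = 0,...,5. Row orthogonality: sum_m chi_k(m) conj(chi_l(m)) = 6 * [k = l].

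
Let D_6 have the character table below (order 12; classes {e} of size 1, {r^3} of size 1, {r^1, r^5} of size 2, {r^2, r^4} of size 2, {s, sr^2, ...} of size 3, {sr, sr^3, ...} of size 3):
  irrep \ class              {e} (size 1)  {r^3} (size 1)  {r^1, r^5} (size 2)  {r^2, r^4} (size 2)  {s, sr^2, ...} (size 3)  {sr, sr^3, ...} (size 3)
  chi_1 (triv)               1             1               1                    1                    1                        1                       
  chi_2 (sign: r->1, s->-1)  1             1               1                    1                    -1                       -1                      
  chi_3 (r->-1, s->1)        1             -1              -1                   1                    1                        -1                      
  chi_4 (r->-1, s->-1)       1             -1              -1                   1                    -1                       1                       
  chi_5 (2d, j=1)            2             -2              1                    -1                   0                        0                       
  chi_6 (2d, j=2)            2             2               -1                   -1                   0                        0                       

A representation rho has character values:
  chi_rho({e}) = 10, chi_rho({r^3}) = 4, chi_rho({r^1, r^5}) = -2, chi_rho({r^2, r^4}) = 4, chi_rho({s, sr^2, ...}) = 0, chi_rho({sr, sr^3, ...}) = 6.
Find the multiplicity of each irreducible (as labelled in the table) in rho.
Multiplicities: chi_1: 3, chi_2: 0, chi_3: 0, chi_4: 3, chi_5: 0, chi_6: 2.

Use <chi_rho, chi> = (1/|G|) sum_C |C| * chi_rho(C) * conj(chi(C)) with |G| = 12 for each irreducible chi in the table:
  <chi_rho, chi_1> = (1/12)[1*(10)*conj(1) + 1*(4)*conj(1) + 2*(-2)*conj(1) + 2*(4)*conj(1) + 3*(0)*conj(1) + 3*(6)*conj(1)]
      = (1/12)[(10) + (4) + (-4) + (8) + (0) + (18)] = 36/12 = 3
  <chi_rho, chi_2> = (1/12)[1*(10)*conj(1) + 1*(4)*conj(1) + 2*(-2)*conj(1) + 2*(4)*conj(1) + 3*(0)*conj(-1) + 3*(6)*conj(-1)]
      = (1/12)[(10) + (4) + (-4) + (8) + (0) + (-18)] = 0/12 = 0
  <chi_rho, chi_3> = (1/12)[1*(10)*conj(1) + 1*(4)*conj(-1) + 2*(-2)*conj(-1) + 2*(4)*conj(1) + 3*(0)*conj(1) + 3*(6)*conj(-1)]
      = (1/12)[(10) + (-4) + (4) + (8) + (0) + (-18)] = 0/12 = 0
  <chi_rho, chi_4> = (1/12)[1*(10)*conj(1) + 1*(4)*conj(-1) + 2*(-2)*conj(-1) + 2*(4)*conj(1) + 3*(0)*conj(-1) + 3*(6)*conj(1)]
      = (1/12)[(10) + (-4) + (4) + (8) + (0) + (18)] = 36/12 = 3
  <chi_rho, chi_5> = (1/12)[1*(10)*conj(2) + 1*(4)*conj(-2) + 2*(-2)*conj(1) + 2*(4)*conj(-1) + 3*(0)*conj(0) + 3*(6)*conj(0)]
      = (1/12)[(20) + (-8) + (-4) + (-8) + (0) + (0)] = 0/12 = 0
  <chi_rho, chi_6> = (1/12)[1*(10)*conj(2) + 1*(4)*conj(2) + 2*(-2)*conj(-1) + 2*(4)*conj(-1) + 3*(0)*conj(0) + 3*(6)*conj(0)]
      = (1/12)[(20) + (8) + (4) + (-8) + (0) + (0)] = 24/12 = 2
Dimension check: dim(rho) = sum (mult * dim) = 3*1 + 0*1 + 0*1 + 3*1 + 0*2 + 2*2 = 10 = chi_rho(e) = 10.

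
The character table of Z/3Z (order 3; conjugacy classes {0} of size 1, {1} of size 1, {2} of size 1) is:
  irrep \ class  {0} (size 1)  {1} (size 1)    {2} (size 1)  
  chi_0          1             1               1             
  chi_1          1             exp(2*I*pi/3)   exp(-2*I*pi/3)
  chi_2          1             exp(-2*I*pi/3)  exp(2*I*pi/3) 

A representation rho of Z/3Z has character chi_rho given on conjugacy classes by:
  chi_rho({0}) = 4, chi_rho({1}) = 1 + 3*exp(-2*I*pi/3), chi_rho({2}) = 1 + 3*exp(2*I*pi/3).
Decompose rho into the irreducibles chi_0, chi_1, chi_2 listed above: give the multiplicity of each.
Multiplicities: chi_0: 1, chi_1: 0, chi_2: 3.

Working: Use <chi_rho, chi> = (1/|G|) sum_C |C| * chi_rho(C) * conj(chi(C)) with |G| = 3 for each irreducible chi in the table:
  <chi_rho, chi_0> = (1/3)[1*(4)*conj(1) + 1*(1 + 3*exp(-2*I*pi/3))*conj(1) + 1*(1 + 3*exp(2*I*pi/3))*conj(1)]
      = (1/3)[(4) + (1 + 3*exp(-2*I*pi/3)) + (1 + 3*exp(2*I*pi/3))] = 3/3 = 1
  <chi_rho, chi_1> = (1/3)[1*(4)*conj(1) + 1*(1 + 3*exp(-2*I*pi/3))*conj(exp(2*I*pi/3)) + 1*(1 + 3*exp(2*I*pi/3))*conj(exp(-2*I*pi/3))]
      = (1/3)[(4) + (exp(-2*I*pi/3) + 3*exp(2*I*pi/3)) + (3*exp(-2*I*pi/3) + exp(2*I*pi/3))] = 0/3 = 0
  <chi_rho, chi_2> = (1/3)[1*(4)*conj(1) + 1*(1 + 3*exp(-2*I*pi/3))*conj(exp(-2*I*pi/3)) + 1*(1 + 3*exp(2*I*pi/3))*conj(exp(2*I*pi/3))]
      = (1/3)[(4) + (3 + exp(2*I*pi/3)) + (3 + exp(-2*I*pi/3))] = 9/3 = 3
(Exp terms are combined using exp(i*s)*conj(exp(i*t)) = exp(i*(s-t)), and sums of them are collapsed using the identity that for every m > 1 the m distinct m-th roots of unity sum to 0, e.g. 1 + exp(2*I*pi/3) + exp(-2*I*pi/3) = 0.)
Dimension check: dim(rho) = sum (mult * dim) = 1*1 + 0*1 + 3*1 = 4 = chi_rho(e) = 4.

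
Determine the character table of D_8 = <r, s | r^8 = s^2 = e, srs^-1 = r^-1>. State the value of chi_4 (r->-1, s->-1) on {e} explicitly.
Conjugacy classes: {e} of size 1, {r^4} of size 1, {r^1, r^7} of size 2, {r^2, r^6} of size 2, {r^3, r^5} of size 2, {s, sr^2, ...} of size 4, {sr, sr^3, ...} of size 4.
Character table:
  irrep \ class              {e} (size 1)  {r^4} (size 1)  {r^1, r^7} (size 2)  {r^2, r^6} (size 2)  {r^3, r^5} (size 2)  {s, sr^2, ...} (size 4)  {sr, sr^3, ...} (size 4)
  chi_1 (triv)               1             1               1                    1                    1                    1                        1                       
  chi_2 (sign: r->1, s->-1)  1             1               1                    1                    1                    -1                       -1                      
  chi_3 (r->-1, s->1)        1             1               -1                   1                    -1                   1                        -1                      
  chi_4 (r->-1, s->-1)       1             1               -1                   1                    -1                   -1                       1                       
  chi_5 (2d, j=1)            2             -2              sqrt(2)              0                    -sqrt(2)             0                        0                       
  chi_6 (2d, j=2)            2             2               0                    -2                   0                    0                        0                       
  chi_7 (2d, j=3)            2             -2              -sqrt(2)             0                    sqrt(2)              0                        0                       

Spot check: chi_4 (r->-1, s->-1) on {e} = 1.

Details: D_8 has order 2*8 = 16 with 7 conjugacy classes, hence 7 irreducibles. Sum of squared dims 1 + 1 + 1 + 1 + 4 + 4 + 4 = 16 = |G|. Linear characters come from the abelianisation; the 2-dimensional irreps have character r^k -> 2*cos(2*pi*j*k/8), reflections -> 0.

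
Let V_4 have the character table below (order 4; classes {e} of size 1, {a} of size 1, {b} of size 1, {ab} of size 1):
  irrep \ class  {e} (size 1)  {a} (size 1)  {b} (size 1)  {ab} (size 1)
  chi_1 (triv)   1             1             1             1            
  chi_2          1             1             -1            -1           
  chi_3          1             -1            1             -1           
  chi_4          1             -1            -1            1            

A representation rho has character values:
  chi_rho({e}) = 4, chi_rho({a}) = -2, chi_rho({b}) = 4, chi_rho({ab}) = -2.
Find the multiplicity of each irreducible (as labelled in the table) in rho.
Multiplicities: chi_1: 1, chi_2: 0, chi_3: 3, chi_4: 0.

Explanation: Use <chi_rho, chi> = (1/|G|) sum_C |C| * chi_rho(C) * conj(chi(C)) with |G| = 4 for each irreducible chi in the table:
  <chi_rho, chi_1> = (1/4)[1*(4)*conj(1) + 1*(-2)*conj(1) + 1*(4)*conj(1) + 1*(-2)*conj(1)]
      = (1/4)[(4) + (-2) + (4) + (-2)] = 4/4 = 1
  <chi_rho, chi_2> = (1/4)[1*(4)*conj(1) + 1*(-2)*conj(1) + 1*(4)*conj(-1) + 1*(-2)*conj(-1)]
      = (1/4)[(4) + (-2) + (-4) + (2)] = 0/4 = 0
  <chi_rho, chi_3> = (1/4)[1*(4)*conj(1) + 1*(-2)*conj(-1) + 1*(4)*conj(1) + 1*(-2)*conj(-1)]
      = (1/4)[(4) + (2) + (4) + (2)] = 12/4 = 3
  <chi_rho, chi_4> = (1/4)[1*(4)*conj(1) + 1*(-2)*conj(-1) + 1*(4)*conj(-1) + 1*(-2)*conj(1)]
      = (1/4)[(4) + (2) + (-4) + (-2)] = 0/4 = 0
Dimension check: dim(rho) = sum (mult * dim) = 1*1 + 0*1 + 3*1 + 0*1 = 4 = chi_rho(e) = 4.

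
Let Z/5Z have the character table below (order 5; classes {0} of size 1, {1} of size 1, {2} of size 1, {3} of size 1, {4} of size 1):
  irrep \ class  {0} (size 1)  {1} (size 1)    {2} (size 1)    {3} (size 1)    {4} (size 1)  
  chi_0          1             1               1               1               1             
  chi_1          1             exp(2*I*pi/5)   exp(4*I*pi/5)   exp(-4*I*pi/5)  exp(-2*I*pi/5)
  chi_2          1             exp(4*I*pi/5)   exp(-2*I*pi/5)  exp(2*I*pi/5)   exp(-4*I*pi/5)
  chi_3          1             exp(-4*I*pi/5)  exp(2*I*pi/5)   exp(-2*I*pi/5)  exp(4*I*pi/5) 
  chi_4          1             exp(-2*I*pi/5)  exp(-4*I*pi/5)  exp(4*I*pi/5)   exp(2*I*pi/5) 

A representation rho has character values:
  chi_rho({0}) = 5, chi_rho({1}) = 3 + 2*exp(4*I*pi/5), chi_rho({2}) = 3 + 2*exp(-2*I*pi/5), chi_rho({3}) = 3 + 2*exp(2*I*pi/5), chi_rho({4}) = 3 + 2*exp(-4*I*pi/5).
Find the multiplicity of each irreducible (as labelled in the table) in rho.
Multiplicities: chi_0: 3, chi_1: 0, chi_2: 2, chi_3: 0, chi_4: 0.

Proof sketch: Use <chi_rho, chi> = (1/|G|) sum_C |C| * chi_rho(C) * conj(chi(C)) with |G| = 5 for each irreducible chi in the table:
  <chi_rho, chi_0> = (1/5)[1*(5)*conj(1) + 1*(3 + 2*exp(4*I*pi/5))*conj(1) + 1*(3 + 2*exp(-2*I*pi/5))*conj(1) + 1*(3 + 2*exp(2*I*pi/5))*conj(1) + 1*(3 + 2*exp(-4*I*pi/5))*conj(1)]
      = (1/5)[(5) + (3 + 2*exp(4*I*pi/5)) + (3 + 2*exp(-2*I*pi/5)) + (3 + 2*exp(2*I*pi/5)) + (3 + 2*exp(-4*I*pi/5))] = 15/5 = 3
  <chi_rho, chi_1> = (1/5)[1*(5)*conj(1) + 1*(3 + 2*exp(4*I*pi/5))*conj(exp(2*I*pi/5)) + 1*(3 + 2*exp(-2*I*pi/5))*conj(exp(4*I*pi/5)) + 1*(3 + 2*exp(2*I*pi/5))*conj(exp(-4*I*pi/5)) + 1*(3 + 2*exp(-4*I*pi/5))*conj(exp(-2*I*pi/5))]
      = (1/5)[(5) + (3*exp(-2*I*pi/5) + 2*exp(2*I*pi/5)) + (3*exp(-4*I*pi/5) + 2*exp(4*I*pi/5)) + (2*exp(-4*I*pi/5) + 3*exp(4*I*pi/5)) + (2*exp(-2*I*pi/5) + 3*exp(2*I*pi/5))] = 0/5 = 0
  <chi_rho, chi_2> = (1/5)[1*(5)*conj(1) + 1*(3 + 2*exp(4*I*pi/5))*conj(exp(4*I*pi/5)) + 1*(3 + 2*exp(-2*I*pi/5))*conj(exp(-2*I*pi/5)) + 1*(3 + 2*exp(2*I*pi/5))*conj(exp(2*I*pi/5)) + 1*(3 + 2*exp(-4*I*pi/5))*conj(exp(-4*I*pi/5))]
      = (1/5)[(5) + (2 + 3*exp(-4*I*pi/5)) + (2 + 3*exp(2*I*pi/5)) + (2 + 3*exp(-2*I*pi/5)) + (2 + 3*exp(4*I*pi/5))] = 10/5 = 2
  <chi_rho, chi_3> = (1/5)[1*(5)*conj(1) + 1*(3 + 2*exp(4*I*pi/5))*conj(exp(-4*I*pi/5)) + 1*(3 + 2*exp(-2*I*pi/5))*conj(exp(2*I*pi/5)) + 1*(3 + 2*exp(2*I*pi/5))*conj(exp(-2*I*pi/5)) + 1*(3 + 2*exp(-4*I*pi/5))*conj(exp(4*I*pi/5))]
      = (1/5)[(5) + (2*exp(-2*I*pi/5) + 3*exp(4*I*pi/5)) + (3*exp(-2*I*pi/5) + 2*exp(-4*I*pi/5)) + (2*exp(4*I*pi/5) + 3*exp(2*I*pi/5)) + (3*exp(-4*I*pi/5) + 2*exp(2*I*pi/5))] = 0/5 = 0
  <chi_rho, chi_4> = (1/5)[1*(5)*conj(1) + 1*(3 + 2*exp(4*I*pi/5))*conj(exp(-2*I*pi/5)) + 1*(3 + 2*exp(-2*I*pi/5))*conj(exp(-4*I*pi/5)) + 1*(3 + 2*exp(2*I*pi/5))*conj(exp(4*I*pi/5)) + 1*(3 + 2*exp(-4*I*pi/5))*conj(exp(2*I*pi/5))]
      = (1/5)[(5) + (2*exp(-4*I*pi/5) + 3*exp(2*I*pi/5)) + (3*exp(4*I*pi/5) + 2*exp(2*I*pi/5)) + (2*exp(-2*I*pi/5) + 3*exp(-4*I*pi/5)) + (3*exp(-2*I*pi/5) + 2*exp(4*I*pi/5))] = 0/5 = 0
(Exp terms are combined using exp(i*s)*conj(exp(i*t)) = exp(i*(s-t)), and sums of them are collapsed using the identity that for every m > 1 the m distinct m-th roots of unity sum to 0, e.g. 1 + exp(2*I*pi/3) + exp(-2*I*pi/3) = 0.)
Dimension check: dim(rho) = sum (mult * dim) = 3*1 + 0*1 + 2*1 + 0*1 + 0*1 = 5 = chi_rho(e) = 5.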